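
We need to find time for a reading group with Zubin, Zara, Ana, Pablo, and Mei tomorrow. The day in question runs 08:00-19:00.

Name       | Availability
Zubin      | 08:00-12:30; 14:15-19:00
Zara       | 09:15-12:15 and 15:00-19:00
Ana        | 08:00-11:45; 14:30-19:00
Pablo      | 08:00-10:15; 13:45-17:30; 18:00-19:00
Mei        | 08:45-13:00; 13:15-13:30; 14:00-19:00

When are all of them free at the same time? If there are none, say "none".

09:15-10:15, 15:00-17:30, 18:00-19:00

Zubin ∩ Zara: 09:15-12:15, 15:00-19:00.
Zubin ∩ Zara ∩ Ana: 09:15-11:45, 15:00-19:00.
Zubin ∩ Zara ∩ Ana ∩ Pablo: 09:15-10:15, 15:00-17:30, 18:00-19:00.
Zubin ∩ Zara ∩ Ana ∩ Pablo ∩ Mei: 09:15-10:15, 15:00-17:30, 18:00-19:00.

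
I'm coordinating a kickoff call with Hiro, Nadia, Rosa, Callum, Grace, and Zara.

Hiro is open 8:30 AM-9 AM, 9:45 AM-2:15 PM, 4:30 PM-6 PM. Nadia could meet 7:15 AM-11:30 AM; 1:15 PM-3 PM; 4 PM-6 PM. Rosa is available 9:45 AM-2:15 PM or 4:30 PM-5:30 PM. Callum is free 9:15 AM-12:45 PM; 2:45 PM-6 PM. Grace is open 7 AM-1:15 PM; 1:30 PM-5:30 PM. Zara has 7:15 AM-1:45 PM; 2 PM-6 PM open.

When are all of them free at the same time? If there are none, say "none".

Hiro ∩ Nadia: 08:30-09:00, 09:45-11:30, 13:15-14:15, 16:30-18:00.
Hiro ∩ Nadia ∩ Rosa: 09:45-11:30, 13:15-14:15, 16:30-17:30.
Hiro ∩ Nadia ∩ Rosa ∩ Callum: 09:45-11:30, 16:30-17:30.
Hiro ∩ Nadia ∩ Rosa ∩ Callum ∩ Grace: 09:45-11:30, 16:30-17:30.
Hiro ∩ Nadia ∩ Rosa ∩ Callum ∩ Grace ∩ Zara: 09:45-11:30, 16:30-17:30.
Those are the intersection windows.

09:45-11:30, 16:30-17:30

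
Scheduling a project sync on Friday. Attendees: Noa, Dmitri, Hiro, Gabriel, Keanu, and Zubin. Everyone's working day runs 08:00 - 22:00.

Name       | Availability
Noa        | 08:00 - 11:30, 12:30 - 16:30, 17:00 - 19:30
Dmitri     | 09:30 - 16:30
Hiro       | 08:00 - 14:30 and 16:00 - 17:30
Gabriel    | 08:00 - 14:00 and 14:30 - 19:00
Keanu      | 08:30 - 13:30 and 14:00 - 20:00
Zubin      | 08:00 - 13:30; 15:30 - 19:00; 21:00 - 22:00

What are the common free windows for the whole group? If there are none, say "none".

09:30-11:30, 12:30-13:30, 16:00-16:30

Noa ∩ Dmitri: 09:30-11:30, 12:30-16:30.
Noa ∩ Dmitri ∩ Hiro: 09:30-11:30, 12:30-14:30, 16:00-16:30.
Noa ∩ Dmitri ∩ Hiro ∩ Gabriel: 09:30-11:30, 12:30-14:00, 16:00-16:30.
Noa ∩ Dmitri ∩ Hiro ∩ Gabriel ∩ Keanu: 09:30-11:30, 12:30-13:30, 16:00-16:30.
Noa ∩ Dmitri ∩ Hiro ∩ Gabriel ∩ Keanu ∩ Zubin: 09:30-11:30, 12:30-13:30, 16:00-16:30.
So the common availability across everyone is 09:30-11:30, 12:30-13:30, 16:00-16:30.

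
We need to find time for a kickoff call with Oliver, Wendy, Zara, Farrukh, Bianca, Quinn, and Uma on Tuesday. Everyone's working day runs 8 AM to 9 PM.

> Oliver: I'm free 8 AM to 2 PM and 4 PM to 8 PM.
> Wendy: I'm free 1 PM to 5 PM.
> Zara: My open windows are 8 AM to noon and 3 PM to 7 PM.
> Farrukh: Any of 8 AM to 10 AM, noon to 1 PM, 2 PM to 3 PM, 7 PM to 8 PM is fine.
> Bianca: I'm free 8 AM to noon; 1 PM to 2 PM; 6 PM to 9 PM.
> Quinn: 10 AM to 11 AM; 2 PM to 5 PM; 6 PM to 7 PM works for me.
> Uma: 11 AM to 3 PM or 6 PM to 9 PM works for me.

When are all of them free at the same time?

none

Oliver ∩ Wendy: 13:00-14:00, 16:00-17:00.
Oliver ∩ Wendy ∩ Zara: 16:00-17:00.
Oliver ∩ Wendy ∩ Zara ∩ Farrukh: ∅.
Oliver ∩ Wendy ∩ Zara ∩ Farrukh ∩ Bianca: ∅.
Oliver ∩ Wendy ∩ Zara ∩ Farrukh ∩ Bianca ∩ Quinn: ∅.
Oliver ∩ Wendy ∩ Zara ∩ Farrukh ∩ Bianca ∩ Quinn ∩ Uma: ∅.
There is no time when everyone is free.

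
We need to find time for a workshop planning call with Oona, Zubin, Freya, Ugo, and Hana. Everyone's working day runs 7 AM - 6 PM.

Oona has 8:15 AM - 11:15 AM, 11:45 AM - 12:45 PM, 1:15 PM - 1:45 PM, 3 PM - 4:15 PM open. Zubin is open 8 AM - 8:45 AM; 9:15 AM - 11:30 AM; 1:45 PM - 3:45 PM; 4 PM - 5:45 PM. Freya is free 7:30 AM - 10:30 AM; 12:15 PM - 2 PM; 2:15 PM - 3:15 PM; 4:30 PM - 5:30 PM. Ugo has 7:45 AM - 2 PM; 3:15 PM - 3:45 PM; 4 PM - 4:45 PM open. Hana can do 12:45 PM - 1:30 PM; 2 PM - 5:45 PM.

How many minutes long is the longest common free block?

0

Oona ∩ Zubin: 08:15-08:45, 09:15-11:15, 15:00-15:45, 16:00-16:15.
Oona ∩ Zubin ∩ Freya: 08:15-08:45, 09:15-10:30, 15:00-15:15.
Oona ∩ Zubin ∩ Freya ∩ Ugo: 08:15-08:45, 09:15-10:30.
Oona ∩ Zubin ∩ Freya ∩ Ugo ∩ Hana: ∅.
There is no time when everyone is free.
No common window exists, so the longest block is 0 minutes.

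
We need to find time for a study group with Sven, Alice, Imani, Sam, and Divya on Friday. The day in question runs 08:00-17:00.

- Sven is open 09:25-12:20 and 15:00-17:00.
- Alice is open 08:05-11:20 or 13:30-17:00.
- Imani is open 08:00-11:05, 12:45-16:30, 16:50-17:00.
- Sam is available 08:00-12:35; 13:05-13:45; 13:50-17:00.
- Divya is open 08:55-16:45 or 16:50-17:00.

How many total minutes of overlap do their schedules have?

200

Sven ∩ Alice: 09:25-11:20, 15:00-17:00.
Sven ∩ Alice ∩ Imani: 09:25-11:05, 15:00-16:30, 16:50-17:00.
Sven ∩ Alice ∩ Imani ∩ Sam: 09:25-11:05, 15:00-16:30, 16:50-17:00.
Sven ∩ Alice ∩ Imani ∩ Sam ∩ Divya: 09:25-11:05, 15:00-16:30, 16:50-17:00.
Summing the common windows: 100 + 90 + 10 = 200 minutes.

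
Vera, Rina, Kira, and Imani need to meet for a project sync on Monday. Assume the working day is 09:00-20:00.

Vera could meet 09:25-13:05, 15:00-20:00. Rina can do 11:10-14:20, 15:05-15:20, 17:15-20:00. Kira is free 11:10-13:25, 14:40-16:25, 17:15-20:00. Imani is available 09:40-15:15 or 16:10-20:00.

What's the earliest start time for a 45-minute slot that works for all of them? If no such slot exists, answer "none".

Vera ∩ Rina: 11:10-13:05, 15:05-15:20, 17:15-20:00.
Vera ∩ Rina ∩ Kira: 11:10-13:05, 15:05-15:20, 17:15-20:00.
Vera ∩ Rina ∩ Kira ∩ Imani: 11:10-13:05, 15:05-15:15, 17:15-20:00.
Those are the intersection windows.
The first common window of at least 45 minutes is 11:10-13:05, so the earliest start is 11:10.

11:10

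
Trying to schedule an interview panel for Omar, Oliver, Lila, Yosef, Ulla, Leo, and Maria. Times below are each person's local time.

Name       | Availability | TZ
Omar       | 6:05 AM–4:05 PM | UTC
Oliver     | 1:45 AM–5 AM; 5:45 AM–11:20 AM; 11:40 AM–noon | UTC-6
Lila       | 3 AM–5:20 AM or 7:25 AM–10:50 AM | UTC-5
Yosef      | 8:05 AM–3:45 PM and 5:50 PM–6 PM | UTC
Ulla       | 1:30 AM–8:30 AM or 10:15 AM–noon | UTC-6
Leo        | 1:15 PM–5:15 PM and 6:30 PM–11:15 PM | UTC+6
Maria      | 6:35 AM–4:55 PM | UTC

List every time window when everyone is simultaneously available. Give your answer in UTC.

08:05-10:20, 12:30-14:30

Omar in UTC: 06:05-16:05.
Oliver in UTC: 07:45-11:00, 11:45-17:20, 17:40-18:00 (add 6h to convert from UTC-6).
Lila in UTC: 08:00-10:20, 12:25-15:50 (add 5h to convert from UTC-5).
Yosef in UTC: 08:05-15:45, 17:50-18:00.
Ulla in UTC: 07:30-14:30, 16:15-18:00 (add 6h to convert from UTC-6).
Leo in UTC: 07:15-11:15, 12:30-17:15 (subtract 6h to convert from UTC+6).
Maria in UTC: 06:35-16:55.
Omar ∩ Oliver: 07:45-11:00, 11:45-16:05.
Omar ∩ Oliver ∩ Lila: 08:00-10:20, 12:25-15:50.
Omar ∩ Oliver ∩ Lila ∩ Yosef: 08:05-10:20, 12:25-15:45.
Omar ∩ Oliver ∩ Lila ∩ Yosef ∩ Ulla: 08:05-10:20, 12:25-14:30.
Omar ∩ Oliver ∩ Lila ∩ Yosef ∩ Ulla ∩ Leo: 08:05-10:20, 12:30-14:30.
Omar ∩ Oliver ∩ Lila ∩ Yosef ∩ Ulla ∩ Leo ∩ Maria: 08:05-10:20, 12:30-14:30.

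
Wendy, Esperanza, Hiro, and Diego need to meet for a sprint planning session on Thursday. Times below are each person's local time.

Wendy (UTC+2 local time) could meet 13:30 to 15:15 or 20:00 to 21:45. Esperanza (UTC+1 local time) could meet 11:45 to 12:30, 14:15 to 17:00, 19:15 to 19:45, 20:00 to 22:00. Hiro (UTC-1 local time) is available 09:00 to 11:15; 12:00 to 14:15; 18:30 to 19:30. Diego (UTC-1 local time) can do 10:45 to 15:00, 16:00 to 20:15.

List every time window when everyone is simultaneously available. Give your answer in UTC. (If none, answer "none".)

Wendy in UTC: 11:30-13:15, 18:00-19:45 (subtract 2h to convert from UTC+2).
Esperanza in UTC: 10:45-11:30, 13:15-16:00, 18:15-18:45, 19:00-21:00 (subtract 1h to convert from UTC+1).
Hiro in UTC: 10:00-12:15, 13:00-15:15, 19:30-20:30 (add 1h to convert from UTC-1).
Diego in UTC: 11:45-16:00, 17:00-21:15 (add 1h to convert from UTC-1).
Wendy ∩ Esperanza: 18:15-18:45, 19:00-19:45.
Wendy ∩ Esperanza ∩ Hiro: 19:30-19:45.
Wendy ∩ Esperanza ∩ Hiro ∩ Diego: 19:30-19:45.

19:30-19:45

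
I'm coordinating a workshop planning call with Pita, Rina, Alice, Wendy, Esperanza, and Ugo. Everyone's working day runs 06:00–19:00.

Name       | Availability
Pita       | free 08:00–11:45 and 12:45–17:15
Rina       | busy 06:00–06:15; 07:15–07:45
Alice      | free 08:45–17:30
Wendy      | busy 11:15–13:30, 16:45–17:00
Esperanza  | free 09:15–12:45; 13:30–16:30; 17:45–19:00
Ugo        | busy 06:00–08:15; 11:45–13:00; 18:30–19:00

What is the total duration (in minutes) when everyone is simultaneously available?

Pita free: 08:00-11:45, 12:45-17:15.
Rina free: 06:15-07:15, 07:45-19:00 (invert busy blocks within the working day).
Alice free: 08:45-17:30.
Wendy free: 06:00-11:15, 13:30-16:45, 17:00-19:00 (invert busy blocks within the working day).
Esperanza free: 09:15-12:45, 13:30-16:30, 17:45-19:00.
Ugo free: 08:15-11:45, 13:00-18:30 (invert busy blocks within the working day).
Pita ∩ Rina: 08:00-11:45, 12:45-17:15.
Pita ∩ Rina ∩ Alice: 08:45-11:45, 12:45-17:15.
Pita ∩ Rina ∩ Alice ∩ Wendy: 08:45-11:15, 13:30-16:45, 17:00-17:15.
Pita ∩ Rina ∩ Alice ∩ Wendy ∩ Esperanza: 09:15-11:15, 13:30-16:30.
Pita ∩ Rina ∩ Alice ∩ Wendy ∩ Esperanza ∩ Ugo: 09:15-11:15, 13:30-16:30.
Summing the common windows: 120 + 180 = 300 minutes.

300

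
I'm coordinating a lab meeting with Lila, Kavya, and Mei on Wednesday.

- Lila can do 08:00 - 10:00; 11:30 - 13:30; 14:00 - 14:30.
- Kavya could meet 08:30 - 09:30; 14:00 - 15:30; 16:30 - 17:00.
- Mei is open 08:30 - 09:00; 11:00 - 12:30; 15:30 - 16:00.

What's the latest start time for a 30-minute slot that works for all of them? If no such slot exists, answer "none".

08:30

Lila ∩ Kavya: 08:30-09:30, 14:00-14:30.
Lila ∩ Kavya ∩ Mei: 08:30-09:00.
The last common window of at least 30 minutes is 08:30-09:00; a 30-minute meeting can start as late as 08:30 and still end by 09:00.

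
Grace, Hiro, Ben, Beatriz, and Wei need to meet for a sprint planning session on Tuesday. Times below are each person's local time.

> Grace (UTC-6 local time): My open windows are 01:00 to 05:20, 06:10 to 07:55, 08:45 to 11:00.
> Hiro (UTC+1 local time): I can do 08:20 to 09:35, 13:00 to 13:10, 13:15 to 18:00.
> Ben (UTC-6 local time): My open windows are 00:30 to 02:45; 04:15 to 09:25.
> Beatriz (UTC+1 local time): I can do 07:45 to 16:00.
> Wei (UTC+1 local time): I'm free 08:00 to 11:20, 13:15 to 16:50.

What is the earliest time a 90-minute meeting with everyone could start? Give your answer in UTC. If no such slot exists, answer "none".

Grace in UTC: 07:00-11:20, 12:10-13:55, 14:45-17:00 (add 6h to convert from UTC-6).
Hiro in UTC: 07:20-08:35, 12:00-12:10, 12:15-17:00 (subtract 1h to convert from UTC+1).
Ben in UTC: 06:30-08:45, 10:15-15:25 (add 6h to convert from UTC-6).
Beatriz in UTC: 06:45-15:00 (subtract 1h to convert from UTC+1).
Wei in UTC: 07:00-10:20, 12:15-15:50 (subtract 1h to convert from UTC+1).
Grace ∩ Hiro: 07:20-08:35, 12:15-13:55, 14:45-17:00.
Grace ∩ Hiro ∩ Ben: 07:20-08:35, 12:15-13:55, 14:45-15:25.
Grace ∩ Hiro ∩ Ben ∩ Beatriz: 07:20-08:35, 12:15-13:55, 14:45-15:00.
Grace ∩ Hiro ∩ Ben ∩ Beatriz ∩ Wei: 07:20-08:35, 12:15-13:55, 14:45-15:00.
The first common window of at least 90 minutes is 12:15-13:55, so the earliest start is 12:15.

12:15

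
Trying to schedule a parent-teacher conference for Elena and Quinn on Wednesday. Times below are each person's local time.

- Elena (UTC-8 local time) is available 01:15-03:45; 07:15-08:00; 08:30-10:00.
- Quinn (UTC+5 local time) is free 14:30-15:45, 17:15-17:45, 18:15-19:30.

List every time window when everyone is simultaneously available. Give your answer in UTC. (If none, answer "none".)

Elena in UTC: 09:15-11:45, 15:15-16:00, 16:30-18:00 (add 8h to convert from UTC-8).
Quinn in UTC: 09:30-10:45, 12:15-12:45, 13:15-14:30 (subtract 5h to convert from UTC+5).
Elena ∩ Quinn: 09:30-10:45.
So the common availability across everyone is 09:30-10:45.

09:30-10:45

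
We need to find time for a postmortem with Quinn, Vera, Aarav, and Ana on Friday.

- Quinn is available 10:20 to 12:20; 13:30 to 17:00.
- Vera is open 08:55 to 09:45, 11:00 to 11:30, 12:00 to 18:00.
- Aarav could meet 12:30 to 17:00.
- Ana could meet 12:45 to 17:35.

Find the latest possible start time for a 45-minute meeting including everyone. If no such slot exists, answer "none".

16:15

Quinn ∩ Vera: 11:00-11:30, 12:00-12:20, 13:30-17:00.
Quinn ∩ Vera ∩ Aarav: 13:30-17:00.
Quinn ∩ Vera ∩ Aarav ∩ Ana: 13:30-17:00.
So the common availability across everyone is 13:30-17:00.
The last common window of at least 45 minutes is 13:30-17:00; a 45-minute meeting can start as late as 16:15 and still end by 17:00.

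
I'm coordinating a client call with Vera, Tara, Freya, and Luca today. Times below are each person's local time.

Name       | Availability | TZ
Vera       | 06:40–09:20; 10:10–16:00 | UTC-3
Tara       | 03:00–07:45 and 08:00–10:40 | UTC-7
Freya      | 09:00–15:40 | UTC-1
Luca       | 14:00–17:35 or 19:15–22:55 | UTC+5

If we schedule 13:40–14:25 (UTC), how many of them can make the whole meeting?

3

Vera in UTC: 09:40-12:20, 13:10-19:00 (add 3h to convert from UTC-3).
Tara in UTC: 10:00-14:45, 15:00-17:40 (add 7h to convert from UTC-7).
Freya in UTC: 10:00-16:40 (add 1h to convert from UTC-1).
Luca in UTC: 09:00-12:35, 14:15-17:55 (subtract 5h to convert from UTC+5).
Vera, Tara, and Freya can make the full 13:40-14:25 slot — that's 3.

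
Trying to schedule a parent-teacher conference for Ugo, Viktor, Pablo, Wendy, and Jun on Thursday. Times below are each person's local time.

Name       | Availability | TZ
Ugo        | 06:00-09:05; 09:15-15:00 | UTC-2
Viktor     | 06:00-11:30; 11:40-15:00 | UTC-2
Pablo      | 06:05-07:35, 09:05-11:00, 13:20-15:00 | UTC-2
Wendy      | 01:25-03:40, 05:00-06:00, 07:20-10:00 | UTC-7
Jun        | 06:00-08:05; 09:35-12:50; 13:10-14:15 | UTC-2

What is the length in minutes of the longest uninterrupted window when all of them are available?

Ugo in UTC: 08:00-11:05, 11:15-17:00 (add 2h to convert from UTC-2).
Viktor in UTC: 08:00-13:30, 13:40-17:00 (add 2h to convert from UTC-2).
Pablo in UTC: 08:05-09:35, 11:05-13:00, 15:20-17:00 (add 2h to convert from UTC-2).
Wendy in UTC: 08:25-10:40, 12:00-13:00, 14:20-17:00 (add 7h to convert from UTC-7).
Jun in UTC: 08:00-10:05, 11:35-14:50, 15:10-16:15 (add 2h to convert from UTC-2).
Ugo ∩ Viktor: 08:00-11:05, 11:15-13:30, 13:40-17:00.
Ugo ∩ Viktor ∩ Pablo: 08:05-09:35, 11:15-13:00, 15:20-17:00.
Ugo ∩ Viktor ∩ Pablo ∩ Wendy: 08:25-09:35, 12:00-13:00, 15:20-17:00.
Ugo ∩ Viktor ∩ Pablo ∩ Wendy ∩ Jun: 08:25-09:35, 12:00-13:00, 15:20-16:15.
The longest is 08:25-09:35 at 70 minutes.

70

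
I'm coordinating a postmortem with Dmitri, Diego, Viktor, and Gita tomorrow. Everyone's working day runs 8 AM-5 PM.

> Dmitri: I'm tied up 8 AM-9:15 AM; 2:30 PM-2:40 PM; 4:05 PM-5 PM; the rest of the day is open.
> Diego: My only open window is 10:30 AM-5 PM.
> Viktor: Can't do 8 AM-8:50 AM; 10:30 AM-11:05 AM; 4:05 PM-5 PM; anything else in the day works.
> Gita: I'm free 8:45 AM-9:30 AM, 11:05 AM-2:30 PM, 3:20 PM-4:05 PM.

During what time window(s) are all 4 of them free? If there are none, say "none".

11:05-14:30, 15:20-16:05

Dmitri free: 09:15-14:30, 14:40-16:05 (invert busy blocks within the working day).
Diego free: 10:30-17:00.
Viktor free: 08:50-10:30, 11:05-16:05 (invert busy blocks within the working day).
Gita free: 08:45-09:30, 11:05-14:30, 15:20-16:05.
Dmitri ∩ Diego: 10:30-14:30, 14:40-16:05.
Dmitri ∩ Diego ∩ Viktor: 11:05-14:30, 14:40-16:05.
Dmitri ∩ Diego ∩ Viktor ∩ Gita: 11:05-14:30, 15:20-16:05.
Those are the intersection windows.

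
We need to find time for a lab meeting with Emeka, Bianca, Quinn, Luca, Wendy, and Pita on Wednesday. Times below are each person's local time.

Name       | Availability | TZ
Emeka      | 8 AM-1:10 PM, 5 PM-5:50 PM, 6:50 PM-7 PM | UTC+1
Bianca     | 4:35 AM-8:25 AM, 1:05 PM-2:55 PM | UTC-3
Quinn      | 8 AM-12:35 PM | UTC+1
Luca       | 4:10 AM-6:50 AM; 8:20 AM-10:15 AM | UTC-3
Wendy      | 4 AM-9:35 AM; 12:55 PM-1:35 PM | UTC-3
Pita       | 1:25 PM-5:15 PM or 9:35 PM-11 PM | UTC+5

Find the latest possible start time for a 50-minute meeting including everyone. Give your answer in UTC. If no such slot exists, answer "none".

09:00

Emeka in UTC: 07:00-12:10, 16:00-16:50, 17:50-18:00 (subtract 1h to convert from UTC+1).
Bianca in UTC: 07:35-11:25, 16:05-17:55 (add 3h to convert from UTC-3).
Quinn in UTC: 07:00-11:35 (subtract 1h to convert from UTC+1).
Luca in UTC: 07:10-09:50, 11:20-13:15 (add 3h to convert from UTC-3).
Wendy in UTC: 07:00-12:35, 15:55-16:35 (add 3h to convert from UTC-3).
Pita in UTC: 08:25-12:15, 16:35-18:00 (subtract 5h to convert from UTC+5).
Emeka ∩ Bianca: 07:35-11:25, 16:05-16:50, 17:50-17:55.
Emeka ∩ Bianca ∩ Quinn: 07:35-11:25.
Emeka ∩ Bianca ∩ Quinn ∩ Luca: 07:35-09:50, 11:20-11:25.
Emeka ∩ Bianca ∩ Quinn ∩ Luca ∩ Wendy: 07:35-09:50, 11:20-11:25.
Emeka ∩ Bianca ∩ Quinn ∩ Luca ∩ Wendy ∩ Pita: 08:25-09:50, 11:20-11:25.
So the common availability across everyone is 08:25-09:50, 11:20-11:25.
The last common window of at least 50 minutes is 08:25-09:50; a 50-minute meeting can start as late as 09:00 and still end by 09:50.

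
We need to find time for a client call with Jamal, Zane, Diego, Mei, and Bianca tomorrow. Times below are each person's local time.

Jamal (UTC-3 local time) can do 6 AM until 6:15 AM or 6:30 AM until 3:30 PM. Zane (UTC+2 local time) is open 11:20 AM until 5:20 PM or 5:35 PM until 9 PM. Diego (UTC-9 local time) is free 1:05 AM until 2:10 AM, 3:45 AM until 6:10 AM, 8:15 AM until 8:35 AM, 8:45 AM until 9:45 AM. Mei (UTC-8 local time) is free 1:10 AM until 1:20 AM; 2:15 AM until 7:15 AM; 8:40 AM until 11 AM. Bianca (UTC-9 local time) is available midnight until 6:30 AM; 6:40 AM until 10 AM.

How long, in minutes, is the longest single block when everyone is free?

Jamal in UTC: 09:00-09:15, 09:30-18:30 (add 3h to convert from UTC-3).
Zane in UTC: 09:20-15:20, 15:35-19:00 (subtract 2h to convert from UTC+2).
Diego in UTC: 10:05-11:10, 12:45-15:10, 17:15-17:35, 17:45-18:45 (add 9h to convert from UTC-9).
Mei in UTC: 09:10-09:20, 10:15-15:15, 16:40-19:00 (add 8h to convert from UTC-8).
Bianca in UTC: 09:00-15:30, 15:40-19:00 (add 9h to convert from UTC-9).
Jamal ∩ Zane: 09:30-15:20, 15:35-18:30.
Jamal ∩ Zane ∩ Diego: 10:05-11:10, 12:45-15:10, 17:15-17:35, 17:45-18:30.
Jamal ∩ Zane ∩ Diego ∩ Mei: 10:15-11:10, 12:45-15:10, 17:15-17:35, 17:45-18:30.
Jamal ∩ Zane ∩ Diego ∩ Mei ∩ Bianca: 10:15-11:10, 12:45-15:10, 17:15-17:35, 17:45-18:30.
The longest is 12:45-15:10 at 145 minutes.

145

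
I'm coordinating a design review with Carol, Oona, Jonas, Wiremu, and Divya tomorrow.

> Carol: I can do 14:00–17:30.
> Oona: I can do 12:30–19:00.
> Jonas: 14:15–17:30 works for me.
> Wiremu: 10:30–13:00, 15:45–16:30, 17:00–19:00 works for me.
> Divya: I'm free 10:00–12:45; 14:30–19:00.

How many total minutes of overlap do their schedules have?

Carol ∩ Oona: 14:00-17:30.
Carol ∩ Oona ∩ Jonas: 14:15-17:30.
Carol ∩ Oona ∩ Jonas ∩ Wiremu: 15:45-16:30, 17:00-17:30.
Carol ∩ Oona ∩ Jonas ∩ Wiremu ∩ Divya: 15:45-16:30, 17:00-17:30.
Those are the intersection windows.
Summing the common windows: 45 + 30 = 75 minutes.

75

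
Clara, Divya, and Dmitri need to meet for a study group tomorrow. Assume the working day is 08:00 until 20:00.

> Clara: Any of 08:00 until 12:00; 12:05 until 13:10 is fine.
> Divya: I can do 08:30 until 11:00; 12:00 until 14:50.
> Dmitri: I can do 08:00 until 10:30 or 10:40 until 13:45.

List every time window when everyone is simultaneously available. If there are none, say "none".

Clara ∩ Divya: 08:30-11:00, 12:05-13:10.
Clara ∩ Divya ∩ Dmitri: 08:30-10:30, 10:40-11:00, 12:05-13:10.
So the common availability across everyone is 08:30-10:30, 10:40-11:00, 12:05-13:10.

08:30-10:30, 10:40-11:00, 12:05-13:10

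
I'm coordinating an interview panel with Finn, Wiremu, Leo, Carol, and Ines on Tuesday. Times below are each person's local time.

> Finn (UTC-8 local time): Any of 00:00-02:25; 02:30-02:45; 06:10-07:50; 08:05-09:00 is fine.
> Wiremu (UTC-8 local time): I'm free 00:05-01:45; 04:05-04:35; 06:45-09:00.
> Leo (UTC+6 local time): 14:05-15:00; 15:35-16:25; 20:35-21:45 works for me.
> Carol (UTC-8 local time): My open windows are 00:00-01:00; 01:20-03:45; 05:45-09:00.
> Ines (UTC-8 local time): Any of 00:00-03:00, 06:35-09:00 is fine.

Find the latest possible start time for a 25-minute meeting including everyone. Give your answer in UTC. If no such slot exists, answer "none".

15:20

Finn in UTC: 08:00-10:25, 10:30-10:45, 14:10-15:50, 16:05-17:00 (add 8h to convert from UTC-8).
Wiremu in UTC: 08:05-09:45, 12:05-12:35, 14:45-17:00 (add 8h to convert from UTC-8).
Leo in UTC: 08:05-09:00, 09:35-10:25, 14:35-15:45 (subtract 6h to convert from UTC+6).
Carol in UTC: 08:00-09:00, 09:20-11:45, 13:45-17:00 (add 8h to convert from UTC-8).
Ines in UTC: 08:00-11:00, 14:35-17:00 (add 8h to convert from UTC-8).
Finn ∩ Wiremu: 08:05-09:45, 14:45-15:50, 16:05-17:00.
Finn ∩ Wiremu ∩ Leo: 08:05-09:00, 09:35-09:45, 14:45-15:45.
Finn ∩ Wiremu ∩ Leo ∩ Carol: 08:05-09:00, 09:35-09:45, 14:45-15:45.
Finn ∩ Wiremu ∩ Leo ∩ Carol ∩ Ines: 08:05-09:00, 09:35-09:45, 14:45-15:45.
The last common window of at least 25 minutes is 14:45-15:45; a 25-minute meeting can start as late as 15:20 and still end by 15:45.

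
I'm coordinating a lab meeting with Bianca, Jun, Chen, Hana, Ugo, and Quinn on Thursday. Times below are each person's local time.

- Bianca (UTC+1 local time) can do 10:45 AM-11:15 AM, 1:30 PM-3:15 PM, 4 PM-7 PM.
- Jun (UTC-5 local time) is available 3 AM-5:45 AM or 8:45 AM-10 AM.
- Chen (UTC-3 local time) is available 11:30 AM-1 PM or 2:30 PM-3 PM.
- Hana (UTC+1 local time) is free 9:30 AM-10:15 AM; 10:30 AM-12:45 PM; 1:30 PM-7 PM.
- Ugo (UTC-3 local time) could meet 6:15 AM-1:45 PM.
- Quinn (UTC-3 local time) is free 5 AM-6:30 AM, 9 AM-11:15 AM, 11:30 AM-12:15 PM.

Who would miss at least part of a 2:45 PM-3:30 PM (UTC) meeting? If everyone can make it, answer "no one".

Bianca, Jun, Quinn

Bianca in UTC: 09:45-10:15, 12:30-14:15, 15:00-18:00 (subtract 1h to convert from UTC+1).
Jun in UTC: 08:00-10:45, 13:45-15:00 (add 5h to convert from UTC-5).
Chen in UTC: 14:30-16:00, 17:30-18:00 (add 3h to convert from UTC-3).
Hana in UTC: 08:30-09:15, 09:30-11:45, 12:30-18:00 (subtract 1h to convert from UTC+1).
Ugo in UTC: 09:15-16:45 (add 3h to convert from UTC-3).
Quinn in UTC: 08:00-09:30, 12:00-14:15, 14:30-15:15 (add 3h to convert from UTC-3).
Bianca: not fully free for 14:45-15:30. Jun: not fully free for 14:45-15:30. Chen: free for 14:45-15:30. Hana: free for 14:45-15:30. Ugo: free for 14:45-15:30. Quinn: not fully free for 14:45-15:30.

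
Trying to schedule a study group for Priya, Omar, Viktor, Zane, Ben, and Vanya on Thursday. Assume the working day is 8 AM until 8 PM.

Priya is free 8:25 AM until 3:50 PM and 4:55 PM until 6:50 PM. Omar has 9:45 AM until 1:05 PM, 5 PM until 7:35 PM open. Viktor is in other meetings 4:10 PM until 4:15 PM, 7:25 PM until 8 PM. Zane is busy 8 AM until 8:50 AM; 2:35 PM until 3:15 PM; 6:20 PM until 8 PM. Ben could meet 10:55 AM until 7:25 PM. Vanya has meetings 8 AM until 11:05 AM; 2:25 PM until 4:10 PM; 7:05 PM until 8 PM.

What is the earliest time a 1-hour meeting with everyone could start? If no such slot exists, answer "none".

11:05

Priya free: 08:25-15:50, 16:55-18:50.
Omar free: 09:45-13:05, 17:00-19:35.
Viktor free: 08:00-16:10, 16:15-19:25 (invert busy blocks within the working day).
Zane free: 08:50-14:35, 15:15-18:20 (invert busy blocks within the working day).
Ben free: 10:55-19:25.
Vanya free: 11:05-14:25, 16:10-19:05 (invert busy blocks within the working day).
Priya ∩ Omar: 09:45-13:05, 17:00-18:50.
Priya ∩ Omar ∩ Viktor: 09:45-13:05, 17:00-18:50.
Priya ∩ Omar ∩ Viktor ∩ Zane: 09:45-13:05, 17:00-18:20.
Priya ∩ Omar ∩ Viktor ∩ Zane ∩ Ben: 10:55-13:05, 17:00-18:20.
Priya ∩ Omar ∩ Viktor ∩ Zane ∩ Ben ∩ Vanya: 11:05-13:05, 17:00-18:20.
So the common availability across everyone is 11:05-13:05, 17:00-18:20.
The first common window of at least 60 minutes is 11:05-13:05, so the earliest start is 11:05.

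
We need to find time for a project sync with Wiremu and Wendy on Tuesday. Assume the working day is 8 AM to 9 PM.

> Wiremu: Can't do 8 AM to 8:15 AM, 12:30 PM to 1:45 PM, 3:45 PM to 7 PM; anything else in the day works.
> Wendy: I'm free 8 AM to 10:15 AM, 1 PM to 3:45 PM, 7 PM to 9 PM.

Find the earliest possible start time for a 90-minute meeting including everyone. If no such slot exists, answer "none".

08:15

Wiremu free: 08:15-12:30, 13:45-15:45, 19:00-21:00 (invert busy blocks within the working day).
Wendy free: 08:00-10:15, 13:00-15:45, 19:00-21:00.
Wiremu ∩ Wendy: 08:15-10:15, 13:45-15:45, 19:00-21:00.
The first common window of at least 90 minutes is 08:15-10:15, so the earliest start is 08:15.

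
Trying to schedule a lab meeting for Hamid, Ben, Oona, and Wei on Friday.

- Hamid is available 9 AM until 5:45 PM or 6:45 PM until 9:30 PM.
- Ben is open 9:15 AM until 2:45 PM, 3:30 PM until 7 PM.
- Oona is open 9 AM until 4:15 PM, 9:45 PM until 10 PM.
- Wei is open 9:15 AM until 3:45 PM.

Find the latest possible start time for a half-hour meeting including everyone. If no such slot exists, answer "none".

14:15

Hamid ∩ Ben: 09:15-14:45, 15:30-17:45, 18:45-19:00.
Hamid ∩ Ben ∩ Oona: 09:15-14:45, 15:30-16:15.
Hamid ∩ Ben ∩ Oona ∩ Wei: 09:15-14:45, 15:30-15:45.
The last common window of at least 30 minutes is 09:15-14:45; a 30-minute meeting can start as late as 14:15 and still end by 14:45.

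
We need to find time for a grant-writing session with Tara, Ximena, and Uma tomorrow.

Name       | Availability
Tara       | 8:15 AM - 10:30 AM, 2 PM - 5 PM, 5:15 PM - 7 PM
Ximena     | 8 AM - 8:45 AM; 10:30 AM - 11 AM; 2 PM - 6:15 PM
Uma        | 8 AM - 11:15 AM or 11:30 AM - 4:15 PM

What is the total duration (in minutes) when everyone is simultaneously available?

165

Tara ∩ Ximena: 08:15-08:45, 14:00-17:00, 17:15-18:15.
Tara ∩ Ximena ∩ Uma: 08:15-08:45, 14:00-16:15.
So the common availability across everyone is 08:15-08:45, 14:00-16:15.
Summing the common windows: 30 + 135 = 165 minutes.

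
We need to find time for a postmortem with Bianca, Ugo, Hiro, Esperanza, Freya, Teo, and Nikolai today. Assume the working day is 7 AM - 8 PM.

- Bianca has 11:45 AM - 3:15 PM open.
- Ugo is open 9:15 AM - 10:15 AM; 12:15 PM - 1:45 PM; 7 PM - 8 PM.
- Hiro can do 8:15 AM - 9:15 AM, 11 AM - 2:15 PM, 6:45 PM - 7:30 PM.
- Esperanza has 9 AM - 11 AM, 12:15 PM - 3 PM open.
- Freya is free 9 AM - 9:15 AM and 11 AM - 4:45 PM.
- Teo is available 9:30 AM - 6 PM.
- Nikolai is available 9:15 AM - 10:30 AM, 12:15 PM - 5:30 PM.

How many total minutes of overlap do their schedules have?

Bianca ∩ Ugo: 12:15-13:45.
Bianca ∩ Ugo ∩ Hiro: 12:15-13:45.
Bianca ∩ Ugo ∩ Hiro ∩ Esperanza: 12:15-13:45.
Bianca ∩ Ugo ∩ Hiro ∩ Esperanza ∩ Freya: 12:15-13:45.
Bianca ∩ Ugo ∩ Hiro ∩ Esperanza ∩ Freya ∩ Teo: 12:15-13:45.
Bianca ∩ Ugo ∩ Hiro ∩ Esperanza ∩ Freya ∩ Teo ∩ Nikolai: 12:15-13:45.
Those are the intersection windows.
That's a single block of 90 minutes.

90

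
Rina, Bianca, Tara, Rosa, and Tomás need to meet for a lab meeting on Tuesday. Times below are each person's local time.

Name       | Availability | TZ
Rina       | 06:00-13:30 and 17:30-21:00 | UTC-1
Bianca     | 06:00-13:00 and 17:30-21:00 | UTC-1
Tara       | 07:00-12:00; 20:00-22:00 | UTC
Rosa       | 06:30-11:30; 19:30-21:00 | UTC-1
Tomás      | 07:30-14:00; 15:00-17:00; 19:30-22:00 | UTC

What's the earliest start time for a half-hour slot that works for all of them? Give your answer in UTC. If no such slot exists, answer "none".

07:30

Rina in UTC: 07:00-14:30, 18:30-22:00 (add 1h to convert from UTC-1).
Bianca in UTC: 07:00-14:00, 18:30-22:00 (add 1h to convert from UTC-1).
Tara in UTC: 07:00-12:00, 20:00-22:00.
Rosa in UTC: 07:30-12:30, 20:30-22:00 (add 1h to convert from UTC-1).
Tomás in UTC: 07:30-14:00, 15:00-17:00, 19:30-22:00.
Rina ∩ Bianca: 07:00-14:00, 18:30-22:00.
Rina ∩ Bianca ∩ Tara: 07:00-12:00, 20:00-22:00.
Rina ∩ Bianca ∩ Tara ∩ Rosa: 07:30-12:00, 20:30-22:00.
Rina ∩ Bianca ∩ Tara ∩ Rosa ∩ Tomás: 07:30-12:00, 20:30-22:00.
Those are the intersection windows.
The first common window of at least 30 minutes is 07:30-12:00, so the earliest start is 07:30.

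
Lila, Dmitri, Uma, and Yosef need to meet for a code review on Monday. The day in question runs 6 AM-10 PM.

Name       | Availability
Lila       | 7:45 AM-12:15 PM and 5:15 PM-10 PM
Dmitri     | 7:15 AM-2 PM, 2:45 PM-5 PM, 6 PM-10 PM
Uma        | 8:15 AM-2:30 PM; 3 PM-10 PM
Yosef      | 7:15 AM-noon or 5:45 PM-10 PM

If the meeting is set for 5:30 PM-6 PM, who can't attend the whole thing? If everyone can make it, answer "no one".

Lila: free for 17:30-18:00. Dmitri: not fully free for 17:30-18:00. Uma: free for 17:30-18:00. Yosef: not fully free for 17:30-18:00.

Dmitri, Yosef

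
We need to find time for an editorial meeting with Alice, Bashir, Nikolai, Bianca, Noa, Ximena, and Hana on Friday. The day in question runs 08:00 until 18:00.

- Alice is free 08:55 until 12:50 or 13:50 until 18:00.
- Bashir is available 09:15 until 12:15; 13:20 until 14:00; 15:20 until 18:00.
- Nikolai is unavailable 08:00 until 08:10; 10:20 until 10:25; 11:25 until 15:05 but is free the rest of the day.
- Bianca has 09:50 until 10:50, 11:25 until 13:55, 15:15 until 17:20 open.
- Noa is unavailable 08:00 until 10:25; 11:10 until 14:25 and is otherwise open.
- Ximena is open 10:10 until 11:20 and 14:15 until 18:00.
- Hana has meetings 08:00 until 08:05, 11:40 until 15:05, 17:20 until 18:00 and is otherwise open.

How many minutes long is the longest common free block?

Alice free: 08:55-12:50, 13:50-18:00.
Bashir free: 09:15-12:15, 13:20-14:00, 15:20-18:00.
Nikolai free: 08:10-10:20, 10:25-11:25, 15:05-18:00 (invert busy blocks within the working day).
Bianca free: 09:50-10:50, 11:25-13:55, 15:15-17:20.
Noa free: 10:25-11:10, 14:25-18:00 (invert busy blocks within the working day).
Ximena free: 10:10-11:20, 14:15-18:00.
Hana free: 08:05-11:40, 15:05-17:20 (invert busy blocks within the working day).
Alice ∩ Bashir: 09:15-12:15, 13:50-14:00, 15:20-18:00.
Alice ∩ Bashir ∩ Nikolai: 09:15-10:20, 10:25-11:25, 15:20-18:00.
Alice ∩ Bashir ∩ Nikolai ∩ Bianca: 09:50-10:20, 10:25-10:50, 15:20-17:20.
Alice ∩ Bashir ∩ Nikolai ∩ Bianca ∩ Noa: 10:25-10:50, 15:20-17:20.
Alice ∩ Bashir ∩ Nikolai ∩ Bianca ∩ Noa ∩ Ximena: 10:25-10:50, 15:20-17:20.
Alice ∩ Bashir ∩ Nikolai ∩ Bianca ∩ Noa ∩ Ximena ∩ Hana: 10:25-10:50, 15:20-17:20.
Those are the intersection windows.
The longest is 15:20-17:20 at 120 minutes.

120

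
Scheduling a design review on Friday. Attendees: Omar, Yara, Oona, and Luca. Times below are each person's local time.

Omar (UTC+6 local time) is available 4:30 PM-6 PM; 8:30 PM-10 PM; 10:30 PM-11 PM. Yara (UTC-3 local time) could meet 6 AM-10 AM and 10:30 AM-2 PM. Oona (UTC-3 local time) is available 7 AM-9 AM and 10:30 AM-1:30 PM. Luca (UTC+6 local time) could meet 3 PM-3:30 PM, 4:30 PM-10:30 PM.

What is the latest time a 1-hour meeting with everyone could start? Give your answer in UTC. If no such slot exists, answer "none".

15:00

Omar in UTC: 10:30-12:00, 14:30-16:00, 16:30-17:00 (subtract 6h to convert from UTC+6).
Yara in UTC: 09:00-13:00, 13:30-17:00 (add 3h to convert from UTC-3).
Oona in UTC: 10:00-12:00, 13:30-16:30 (add 3h to convert from UTC-3).
Luca in UTC: 09:00-09:30, 10:30-16:30 (subtract 6h to convert from UTC+6).
Omar ∩ Yara: 10:30-12:00, 14:30-16:00, 16:30-17:00.
Omar ∩ Yara ∩ Oona: 10:30-12:00, 14:30-16:00.
Omar ∩ Yara ∩ Oona ∩ Luca: 10:30-12:00, 14:30-16:00.
So the common availability across everyone is 10:30-12:00, 14:30-16:00.
The last common window of at least 60 minutes is 14:30-16:00; a 60-minute meeting can start as late as 15:00 and still end by 16:00.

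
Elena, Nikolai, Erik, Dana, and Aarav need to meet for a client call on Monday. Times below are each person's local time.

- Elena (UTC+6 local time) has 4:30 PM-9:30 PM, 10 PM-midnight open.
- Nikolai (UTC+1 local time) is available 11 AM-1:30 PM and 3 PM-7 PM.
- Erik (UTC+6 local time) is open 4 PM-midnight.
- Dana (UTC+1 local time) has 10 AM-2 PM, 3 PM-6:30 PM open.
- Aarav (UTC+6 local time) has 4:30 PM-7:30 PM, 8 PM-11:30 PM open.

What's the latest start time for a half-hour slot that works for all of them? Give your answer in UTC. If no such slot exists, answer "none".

Elena in UTC: 10:30-15:30, 16:00-18:00 (subtract 6h to convert from UTC+6).
Nikolai in UTC: 10:00-12:30, 14:00-18:00 (subtract 1h to convert from UTC+1).
Erik in UTC: 10:00-18:00 (subtract 6h to convert from UTC+6).
Dana in UTC: 09:00-13:00, 14:00-17:30 (subtract 1h to convert from UTC+1).
Aarav in UTC: 10:30-13:30, 14:00-17:30 (subtract 6h to convert from UTC+6).
Elena ∩ Nikolai: 10:30-12:30, 14:00-15:30, 16:00-18:00.
Elena ∩ Nikolai ∩ Erik: 10:30-12:30, 14:00-15:30, 16:00-18:00.
Elena ∩ Nikolai ∩ Erik ∩ Dana: 10:30-12:30, 14:00-15:30, 16:00-17:30.
Elena ∩ Nikolai ∩ Erik ∩ Dana ∩ Aarav: 10:30-12:30, 14:00-15:30, 16:00-17:30.
The last common window of at least 30 minutes is 16:00-17:30; a 30-minute meeting can start as late as 17:00 and still end by 17:30.

17:00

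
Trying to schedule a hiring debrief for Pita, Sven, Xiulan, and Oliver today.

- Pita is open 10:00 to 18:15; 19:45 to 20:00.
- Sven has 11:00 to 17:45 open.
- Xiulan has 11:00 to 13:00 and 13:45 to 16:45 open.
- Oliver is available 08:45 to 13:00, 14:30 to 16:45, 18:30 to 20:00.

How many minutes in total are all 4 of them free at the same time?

Pita ∩ Sven: 11:00-17:45.
Pita ∩ Sven ∩ Xiulan: 11:00-13:00, 13:45-16:45.
Pita ∩ Sven ∩ Xiulan ∩ Oliver: 11:00-13:00, 14:30-16:45.
Summing the common windows: 120 + 135 = 255 minutes.

255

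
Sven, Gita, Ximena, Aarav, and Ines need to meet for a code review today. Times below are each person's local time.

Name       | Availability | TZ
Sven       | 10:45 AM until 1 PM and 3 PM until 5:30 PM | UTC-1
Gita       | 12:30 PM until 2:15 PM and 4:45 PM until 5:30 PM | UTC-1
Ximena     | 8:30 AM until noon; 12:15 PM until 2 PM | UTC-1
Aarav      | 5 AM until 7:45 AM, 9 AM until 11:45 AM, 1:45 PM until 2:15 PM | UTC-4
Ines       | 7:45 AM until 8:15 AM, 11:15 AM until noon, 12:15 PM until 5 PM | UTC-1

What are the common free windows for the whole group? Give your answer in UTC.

Sven in UTC: 11:45-14:00, 16:00-18:30 (add 1h to convert from UTC-1).
Gita in UTC: 13:30-15:15, 17:45-18:30 (add 1h to convert from UTC-1).
Ximena in UTC: 09:30-13:00, 13:15-15:00 (add 1h to convert from UTC-1).
Aarav in UTC: 09:00-11:45, 13:00-15:45, 17:45-18:15 (add 4h to convert from UTC-4).
Ines in UTC: 08:45-09:15, 12:15-13:00, 13:15-18:00 (add 1h to convert from UTC-1).
Sven ∩ Gita: 13:30-14:00, 17:45-18:30.
Sven ∩ Gita ∩ Ximena: 13:30-14:00.
Sven ∩ Gita ∩ Ximena ∩ Aarav: 13:30-14:00.
Sven ∩ Gita ∩ Ximena ∩ Aarav ∩ Ines: 13:30-14:00.

13:30-14:00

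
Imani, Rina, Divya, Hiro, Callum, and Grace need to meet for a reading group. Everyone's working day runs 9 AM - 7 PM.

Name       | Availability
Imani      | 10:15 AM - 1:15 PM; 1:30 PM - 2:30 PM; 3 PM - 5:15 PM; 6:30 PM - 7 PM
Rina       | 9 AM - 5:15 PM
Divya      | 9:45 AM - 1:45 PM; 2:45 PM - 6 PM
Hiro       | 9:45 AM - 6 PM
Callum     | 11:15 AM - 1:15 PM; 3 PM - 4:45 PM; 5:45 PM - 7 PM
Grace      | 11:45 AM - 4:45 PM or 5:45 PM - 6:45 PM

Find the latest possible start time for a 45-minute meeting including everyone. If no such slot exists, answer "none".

16:00

Imani ∩ Rina: 10:15-13:15, 13:30-14:30, 15:00-17:15.
Imani ∩ Rina ∩ Divya: 10:15-13:15, 13:30-13:45, 15:00-17:15.
Imani ∩ Rina ∩ Divya ∩ Hiro: 10:15-13:15, 13:30-13:45, 15:00-17:15.
Imani ∩ Rina ∩ Divya ∩ Hiro ∩ Callum: 11:15-13:15, 15:00-16:45.
Imani ∩ Rina ∩ Divya ∩ Hiro ∩ Callum ∩ Grace: 11:45-13:15, 15:00-16:45.
The last common window of at least 45 minutes is 15:00-16:45; a 45-minute meeting can start as late as 16:00 and still end by 16:45.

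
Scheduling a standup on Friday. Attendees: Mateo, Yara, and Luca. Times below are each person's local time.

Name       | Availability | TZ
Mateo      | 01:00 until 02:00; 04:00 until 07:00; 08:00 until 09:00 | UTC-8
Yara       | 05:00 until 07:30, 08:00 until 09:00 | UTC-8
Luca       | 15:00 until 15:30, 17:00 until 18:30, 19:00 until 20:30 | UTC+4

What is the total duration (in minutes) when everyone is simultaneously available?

120

Mateo in UTC: 09:00-10:00, 12:00-15:00, 16:00-17:00 (add 8h to convert from UTC-8).
Yara in UTC: 13:00-15:30, 16:00-17:00 (add 8h to convert from UTC-8).
Luca in UTC: 11:00-11:30, 13:00-14:30, 15:00-16:30 (subtract 4h to convert from UTC+4).
Mateo ∩ Yara: 13:00-15:00, 16:00-17:00.
Mateo ∩ Yara ∩ Luca: 13:00-14:30, 16:00-16:30.
So the common availability across everyone is 13:00-14:30, 16:00-16:30.
Summing the common windows: 90 + 30 = 120 minutes.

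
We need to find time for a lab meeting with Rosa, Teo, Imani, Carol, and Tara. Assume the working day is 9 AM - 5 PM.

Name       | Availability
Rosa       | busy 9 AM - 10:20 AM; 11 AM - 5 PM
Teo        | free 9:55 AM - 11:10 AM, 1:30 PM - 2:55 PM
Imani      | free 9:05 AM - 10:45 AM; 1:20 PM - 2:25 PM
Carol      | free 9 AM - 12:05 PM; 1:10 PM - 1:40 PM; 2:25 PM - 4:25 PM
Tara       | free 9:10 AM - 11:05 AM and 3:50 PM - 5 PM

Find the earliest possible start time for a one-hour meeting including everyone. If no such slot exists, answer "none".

none

Rosa free: 10:20-11:00 (invert busy blocks within the working day).
Teo free: 09:55-11:10, 13:30-14:55.
Imani free: 09:05-10:45, 13:20-14:25.
Carol free: 09:00-12:05, 13:10-13:40, 14:25-16:25.
Tara free: 09:10-11:05, 15:50-17:00.
Rosa ∩ Teo: 10:20-11:00.
Rosa ∩ Teo ∩ Imani: 10:20-10:45.
Rosa ∩ Teo ∩ Imani ∩ Carol: 10:20-10:45.
Rosa ∩ Teo ∩ Imani ∩ Carol ∩ Tara: 10:20-10:45.
No common window is at least 60 minutes long.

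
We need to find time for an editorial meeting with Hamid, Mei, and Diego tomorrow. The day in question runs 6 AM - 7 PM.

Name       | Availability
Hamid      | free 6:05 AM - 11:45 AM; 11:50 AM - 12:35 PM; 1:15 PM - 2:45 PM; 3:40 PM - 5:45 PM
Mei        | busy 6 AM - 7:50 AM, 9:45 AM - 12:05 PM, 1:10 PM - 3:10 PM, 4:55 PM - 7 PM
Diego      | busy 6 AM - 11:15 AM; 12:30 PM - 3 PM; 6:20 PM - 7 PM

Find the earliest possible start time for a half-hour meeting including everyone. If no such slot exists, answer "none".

15:40

Hamid free: 06:05-11:45, 11:50-12:35, 13:15-14:45, 15:40-17:45.
Mei free: 07:50-09:45, 12:05-13:10, 15:10-16:55 (invert busy blocks within the working day).
Diego free: 11:15-12:30, 15:00-18:20 (invert busy blocks within the working day).
Hamid ∩ Mei: 07:50-09:45, 12:05-12:35, 15:40-16:55.
Hamid ∩ Mei ∩ Diego: 12:05-12:30, 15:40-16:55.
The first common window of at least 30 minutes is 15:40-16:55, so the earliest start is 15:40.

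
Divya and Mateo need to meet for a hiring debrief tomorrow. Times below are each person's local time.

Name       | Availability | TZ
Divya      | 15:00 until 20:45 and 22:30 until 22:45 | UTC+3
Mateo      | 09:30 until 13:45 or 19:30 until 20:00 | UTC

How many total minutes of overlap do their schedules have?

120

Divya in UTC: 12:00-17:45, 19:30-19:45 (subtract 3h to convert from UTC+3).
Mateo in UTC: 09:30-13:45, 19:30-20:00.
Divya ∩ Mateo: 12:00-13:45, 19:30-19:45.
Summing the common windows: 105 + 15 = 120 minutes.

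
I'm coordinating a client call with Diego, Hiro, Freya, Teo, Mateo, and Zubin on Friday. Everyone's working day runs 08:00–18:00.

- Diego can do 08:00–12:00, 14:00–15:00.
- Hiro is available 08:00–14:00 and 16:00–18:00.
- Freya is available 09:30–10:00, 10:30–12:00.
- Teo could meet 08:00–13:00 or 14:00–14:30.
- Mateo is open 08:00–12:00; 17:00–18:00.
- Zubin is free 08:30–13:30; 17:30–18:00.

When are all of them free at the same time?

Diego ∩ Hiro: 08:00-12:00.
Diego ∩ Hiro ∩ Freya: 09:30-10:00, 10:30-12:00.
Diego ∩ Hiro ∩ Freya ∩ Teo: 09:30-10:00, 10:30-12:00.
Diego ∩ Hiro ∩ Freya ∩ Teo ∩ Mateo: 09:30-10:00, 10:30-12:00.
Diego ∩ Hiro ∩ Freya ∩ Teo ∩ Mateo ∩ Zubin: 09:30-10:00, 10:30-12:00.

09:30-10:00, 10:30-12:00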